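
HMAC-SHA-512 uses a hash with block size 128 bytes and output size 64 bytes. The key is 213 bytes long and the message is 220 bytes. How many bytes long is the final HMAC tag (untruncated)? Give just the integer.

64

The tag is one SHA-512 digest: 64 bytes.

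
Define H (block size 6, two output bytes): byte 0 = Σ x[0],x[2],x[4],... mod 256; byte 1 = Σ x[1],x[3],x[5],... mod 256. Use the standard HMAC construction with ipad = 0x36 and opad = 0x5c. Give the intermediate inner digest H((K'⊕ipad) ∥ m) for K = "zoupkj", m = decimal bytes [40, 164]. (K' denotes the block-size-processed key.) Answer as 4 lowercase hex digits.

Key "zoupkj" = 7a 6f 75 70 6b 6a is exactly B = 6 bytes: K' = 7a 6f 75 70 6b 6a.
K' ⊕ ipad = 4c 59 43 46 5d 5c.
Inner input = 4c 59 43 46 5d 5c ∥ 28 a4.
Inner hash: even-index sum = 276 mod 256 = 20; odd-index sum = 415 mod 256 = 159 → 14 9f.

149f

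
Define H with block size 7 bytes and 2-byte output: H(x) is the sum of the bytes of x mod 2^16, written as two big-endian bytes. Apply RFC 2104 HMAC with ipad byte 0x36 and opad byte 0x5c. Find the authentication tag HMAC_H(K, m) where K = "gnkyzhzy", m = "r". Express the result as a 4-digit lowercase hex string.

Key "gnkyzhzy" = 67 6e 6b 79 7a 68 7a 79 is 8 bytes > B = 7, so hash it first: H(key) = 03 8e, then zero-pad to 7 bytes: K' = 03 8e 00 00 00 00 00.
K' ⊕ ipad = 35 b8 36 36 36 36 36.  K' ⊕ opad = 5f d2 5c 5c 5c 5c 5c.
Inner input = (K'⊕ipad) ∥ m = 35 b8 36 36 36 36 36 ∥ 72.
Inner hash: sum = 53+184+54+54+54+54+54+114 = 621 → 02 6d.
Outer input = (K'⊕opad) ∥ inner = 5f d2 5c 5c 5c 5c 5c ∥ 02 6d.
Outer hash (tag): sum = 95+210+92+92+92+92+92+2+109 = 876 → 03 6c.

036c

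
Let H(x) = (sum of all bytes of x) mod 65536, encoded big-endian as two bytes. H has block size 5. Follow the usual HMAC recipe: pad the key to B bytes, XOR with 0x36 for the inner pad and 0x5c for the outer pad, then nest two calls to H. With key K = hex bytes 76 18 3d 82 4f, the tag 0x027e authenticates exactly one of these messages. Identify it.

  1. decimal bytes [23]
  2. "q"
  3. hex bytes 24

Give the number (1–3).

Key hex bytes 76 18 3d 82 4f is exactly B = 5 bytes: K' = 76 18 3d 82 4f.
K' ⊕ ipad = 40 2e 0b b4 79; K' ⊕ opad = 2a 44 61 de 13.
m1: inner = H(40 2e 0b b4 79 17) = 01 bd; tag = H(2a 44 61 de 13 01 bd) = 027e ← matches
m2: inner = H(40 2e 0b b4 79 71) = 02 17; tag = H(2a 44 61 de 13 02 17) = 01d9
m3: inner = H(40 2e 0b b4 79 24) = 01 ca; tag = H(2a 44 61 de 13 01 ca) = 028b

1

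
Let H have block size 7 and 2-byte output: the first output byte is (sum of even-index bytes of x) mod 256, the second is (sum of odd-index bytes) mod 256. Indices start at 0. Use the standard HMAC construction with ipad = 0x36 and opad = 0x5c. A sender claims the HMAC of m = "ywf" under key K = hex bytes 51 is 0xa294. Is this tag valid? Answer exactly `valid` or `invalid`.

valid

Key hex bytes 51 is 1 byte ≤ B = 7; zero-pad to 7 bytes: K' = 51 00 00 00 00 00 00.
K' ⊕ ipad = 67 36 36 36 36 36 36; K' ⊕ opad = 0d 5c 5c 5c 5c 5c 5c.
Inner hash: even-index sum = 384 mod 256 = 128; odd-index sum = 385 mod 256 = 129 → 80 81.
Outer hash (recomputed tag): even-index sum = 418 mod 256 = 162; odd-index sum = 404 mod 256 = 148 → a2 94.
Recomputed tag = a294; claimed = a294 → match.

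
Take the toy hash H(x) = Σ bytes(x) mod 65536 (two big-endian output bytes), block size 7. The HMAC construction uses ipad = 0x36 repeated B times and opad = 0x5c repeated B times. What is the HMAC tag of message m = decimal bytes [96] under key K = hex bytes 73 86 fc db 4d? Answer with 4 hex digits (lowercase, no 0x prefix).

Key hex bytes 73 86 fc db 4d is 5 bytes ≤ B = 7; zero-pad to 7 bytes: K' = 73 86 fc db 4d 00 00.
K' ⊕ ipad = 45 b0 ca ed 7b 36 36.  K' ⊕ opad = 2f da a0 87 11 5c 5c.
Inner input = (K'⊕ipad) ∥ m = 45 b0 ca ed 7b 36 36 ∥ 60.
Inner hash: sum = 69+176+202+237+123+54+54+96 = 1011 → 03 f3.
Outer input = (K'⊕opad) ∥ inner = 2f da a0 87 11 5c 5c ∥ 03 f3.
Outer hash (tag): sum = 47+218+160+135+17+92+92+3+243 = 1007 → 03 ef.

03ef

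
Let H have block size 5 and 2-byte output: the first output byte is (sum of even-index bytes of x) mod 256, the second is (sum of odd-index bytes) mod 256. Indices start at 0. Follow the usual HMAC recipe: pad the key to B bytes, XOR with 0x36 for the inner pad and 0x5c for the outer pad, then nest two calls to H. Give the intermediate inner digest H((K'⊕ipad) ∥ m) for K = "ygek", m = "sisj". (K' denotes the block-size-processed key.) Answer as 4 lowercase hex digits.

ab94

Key "ygek" = 79 67 65 6b is 4 bytes ≤ B = 5; zero-pad to 5 bytes: K' = 79 67 65 6b 00.
K' ⊕ ipad = 4f 51 53 5d 36.
Inner input = 4f 51 53 5d 36 ∥ 73 69 73 6a.
Inner hash: even-index sum = 427 mod 256 = 171; odd-index sum = 404 mod 256 = 148 → ab 94.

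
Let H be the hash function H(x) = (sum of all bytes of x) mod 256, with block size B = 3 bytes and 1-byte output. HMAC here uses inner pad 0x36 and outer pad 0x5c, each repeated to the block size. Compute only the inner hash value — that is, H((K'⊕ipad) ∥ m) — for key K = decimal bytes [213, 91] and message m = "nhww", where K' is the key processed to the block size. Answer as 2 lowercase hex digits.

Key decimal bytes [213, 91] = d5 5b is 2 bytes ≤ B = 3; zero-pad to 3 bytes: K' = d5 5b 00.
K' ⊕ ipad = e3 6d 36.
Inner input = e3 6d 36 ∥ 6e 68 77 77.
Inner hash: sum = 227+109+54+110+104+119+119 = 842; mod 256 = 74 → 4a.

4a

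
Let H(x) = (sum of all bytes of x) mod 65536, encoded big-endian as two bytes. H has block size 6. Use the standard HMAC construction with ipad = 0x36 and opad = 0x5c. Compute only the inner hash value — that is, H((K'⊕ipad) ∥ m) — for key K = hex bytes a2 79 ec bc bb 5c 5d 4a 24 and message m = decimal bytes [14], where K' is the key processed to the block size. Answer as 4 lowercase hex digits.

Key hex bytes a2 79 ec bc bb 5c 5d 4a 24 is 9 bytes > B = 6, so hash it first: H(key) = 04 a5, then zero-pad to 6 bytes: K' = 04 a5 00 00 00 00.
K' ⊕ ipad = 32 93 36 36 36 36.
Inner input = 32 93 36 36 36 36 ∥ 0e.
Inner hash: sum = 50+147+54+54+54+54+14 = 427 → 01 ab.

01ab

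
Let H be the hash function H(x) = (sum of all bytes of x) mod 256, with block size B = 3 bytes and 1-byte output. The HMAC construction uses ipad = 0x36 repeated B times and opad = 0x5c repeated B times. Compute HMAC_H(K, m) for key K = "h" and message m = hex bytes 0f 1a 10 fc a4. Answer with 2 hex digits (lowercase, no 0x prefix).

8f

Key "h" = 68 is 1 byte ≤ B = 3; zero-pad to 3 bytes: K' = 68 00 00.
K' ⊕ ipad = 5e 36 36.  K' ⊕ opad = 34 5c 5c.
Inner input = (K'⊕ipad) ∥ m = 5e 36 36 ∥ 0f 1a 10 fc a4.
Inner hash: sum = 94+54+54+15+26+16+252+164 = 675; mod 256 = 163 → a3.
Outer input = (K'⊕opad) ∥ inner = 34 5c 5c ∥ a3.
Outer hash (tag): sum = 52+92+92+163 = 399; mod 256 = 143 → 8f.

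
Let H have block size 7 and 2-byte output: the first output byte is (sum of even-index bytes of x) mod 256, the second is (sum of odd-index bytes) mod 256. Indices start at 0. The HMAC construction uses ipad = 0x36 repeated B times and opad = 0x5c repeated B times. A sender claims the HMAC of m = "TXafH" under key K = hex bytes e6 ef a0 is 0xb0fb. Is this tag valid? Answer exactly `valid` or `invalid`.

valid

Key hex bytes e6 ef a0 is 3 bytes ≤ B = 7; zero-pad to 7 bytes: K' = e6 ef a0 00 00 00 00.
K' ⊕ ipad = d0 d9 96 36 36 36 36; K' ⊕ opad = ba b3 fc 5c 5c 5c 5c.
Inner hash: even-index sum = 656 mod 256 = 144; odd-index sum = 578 mod 256 = 66 → 90 42.
Outer hash (recomputed tag): even-index sum = 688 mod 256 = 176; odd-index sum = 507 mod 256 = 251 → b0 fb.
Recomputed tag = b0fb; claimed = b0fb → match.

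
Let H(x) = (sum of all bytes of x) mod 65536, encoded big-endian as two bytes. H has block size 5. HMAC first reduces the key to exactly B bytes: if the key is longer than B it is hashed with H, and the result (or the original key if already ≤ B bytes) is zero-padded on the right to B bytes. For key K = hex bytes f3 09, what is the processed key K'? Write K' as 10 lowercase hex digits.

f309000000

Key hex bytes f3 09 is 2 bytes ≤ B = 5; zero-pad to 5 bytes: K' = f3 09 00 00 00.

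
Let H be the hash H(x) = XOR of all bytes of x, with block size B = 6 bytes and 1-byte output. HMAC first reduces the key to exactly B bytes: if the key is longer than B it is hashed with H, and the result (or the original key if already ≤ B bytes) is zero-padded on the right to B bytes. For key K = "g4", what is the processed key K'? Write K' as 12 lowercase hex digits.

673400000000

Key "g4" = 67 34 is 2 bytes ≤ B = 6; zero-pad to 6 bytes: K' = 67 34 00 00 00 00.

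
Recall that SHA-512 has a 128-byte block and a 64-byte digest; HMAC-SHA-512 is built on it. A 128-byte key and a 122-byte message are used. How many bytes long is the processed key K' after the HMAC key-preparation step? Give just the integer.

Key is 128 ≤ 128 bytes, zero-padded: |K'| = 128.

128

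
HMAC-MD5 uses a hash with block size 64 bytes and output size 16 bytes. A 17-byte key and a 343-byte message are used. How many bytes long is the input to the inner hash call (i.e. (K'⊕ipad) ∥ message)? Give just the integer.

407

Key is 17 ≤ 64 bytes, zero-padded: |K'| = 64.
Inner input = (K'⊕ipad) ∥ m → 64 + 343 = 407 bytes.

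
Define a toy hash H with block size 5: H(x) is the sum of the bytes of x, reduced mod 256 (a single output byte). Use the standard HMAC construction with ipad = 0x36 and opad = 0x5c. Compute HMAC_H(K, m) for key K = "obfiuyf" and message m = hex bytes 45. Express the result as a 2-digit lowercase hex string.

Key "obfiuyf" = 6f 62 66 69 75 79 66 is 7 bytes > B = 5, so hash it first: H(key) = f4, then zero-pad to 5 bytes: K' = f4 00 00 00 00.
K' ⊕ ipad = c2 36 36 36 36.  K' ⊕ opad = a8 5c 5c 5c 5c.
Inner input = (K'⊕ipad) ∥ m = c2 36 36 36 36 ∥ 45.
Inner hash: sum = 194+54+54+54+54+69 = 479; mod 256 = 223 → df.
Outer input = (K'⊕opad) ∥ inner = a8 5c 5c 5c 5c ∥ df.
Outer hash (tag): sum = 168+92+92+92+92+223 = 759; mod 256 = 247 → f7.

f7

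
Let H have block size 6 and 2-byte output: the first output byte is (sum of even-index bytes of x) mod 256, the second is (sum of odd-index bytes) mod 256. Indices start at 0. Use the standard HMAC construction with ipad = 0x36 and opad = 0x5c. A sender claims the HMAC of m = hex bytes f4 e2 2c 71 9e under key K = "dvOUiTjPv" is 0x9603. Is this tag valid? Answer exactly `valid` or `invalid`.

invalid

Key "dvOUiTjPv" = 64 76 4f 55 69 54 6a 50 76 is 9 bytes > B = 6, so hash it first: H(key) = fc 6f, then zero-pad to 6 bytes: K' = fc 6f 00 00 00 00.
K' ⊕ ipad = ca 59 36 36 36 36; K' ⊕ opad = a0 33 5c 5c 5c 5c.
Inner hash: even-index sum = 756 mod 256 = 244; odd-index sum = 536 mod 256 = 24 → f4 18.
Outer hash (recomputed tag): even-index sum = 588 mod 256 = 76; odd-index sum = 259 mod 256 = 3 → 4c 03.
Recomputed tag = 4c03; claimed = 9603 → mismatch.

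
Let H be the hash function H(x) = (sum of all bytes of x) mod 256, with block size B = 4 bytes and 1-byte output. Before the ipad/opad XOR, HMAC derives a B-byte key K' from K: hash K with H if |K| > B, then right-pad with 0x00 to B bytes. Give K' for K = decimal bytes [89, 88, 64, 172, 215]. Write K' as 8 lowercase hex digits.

|K| = 5 > B = 4, so first hash the key.
H(K): sum = 89+88+64+172+215 = 628; mod 256 = 116 → 74.
Zero-pad H(K) = 74 to 4 bytes: K' = 74 00 00 00.

74000000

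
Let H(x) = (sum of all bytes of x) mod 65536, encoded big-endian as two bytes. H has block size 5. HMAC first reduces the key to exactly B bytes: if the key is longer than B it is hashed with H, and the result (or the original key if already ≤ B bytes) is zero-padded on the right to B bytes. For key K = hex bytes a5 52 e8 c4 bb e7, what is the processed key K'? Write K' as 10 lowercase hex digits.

|K| = 6 > B = 5, so first hash the key.
H(K): sum = 165+82+232+196+187+231 = 1093 → 04 45.
Zero-pad H(K) = 04 45 to 5 bytes: K' = 04 45 00 00 00.

0445000000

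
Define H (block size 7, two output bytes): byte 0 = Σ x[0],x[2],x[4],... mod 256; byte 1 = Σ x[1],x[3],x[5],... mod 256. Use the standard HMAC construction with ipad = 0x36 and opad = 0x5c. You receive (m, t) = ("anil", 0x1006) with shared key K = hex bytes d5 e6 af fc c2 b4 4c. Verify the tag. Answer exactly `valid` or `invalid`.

valid

Key hex bytes d5 e6 af fc c2 b4 4c is exactly B = 7 bytes: K' = d5 e6 af fc c2 b4 4c.
K' ⊕ ipad = e3 d0 99 ca f4 82 7a; K' ⊕ opad = 89 ba f3 a0 9e e8 10.
Inner hash: even-index sum = 964 mod 256 = 196; odd-index sum = 742 mod 256 = 230 → c4 e6.
Outer hash (recomputed tag): even-index sum = 784 mod 256 = 16; odd-index sum = 774 mod 256 = 6 → 10 06.
Recomputed tag = 1006; claimed = 1006 → match.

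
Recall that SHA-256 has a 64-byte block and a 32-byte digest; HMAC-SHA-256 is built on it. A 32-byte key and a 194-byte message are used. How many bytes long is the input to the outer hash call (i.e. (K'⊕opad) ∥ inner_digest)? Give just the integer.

96

Key is 32 ≤ 64 bytes, zero-padded: |K'| = 64.
Outer input = (K'⊕opad) ∥ H(inner) → 64 + 32 = 96 bytes.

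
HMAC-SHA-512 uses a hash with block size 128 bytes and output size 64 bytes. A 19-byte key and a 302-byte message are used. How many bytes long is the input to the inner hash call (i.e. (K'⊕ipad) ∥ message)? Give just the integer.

Key is 19 ≤ 128 bytes, zero-padded: |K'| = 128.
Inner input = (K'⊕ipad) ∥ m → 128 + 302 = 430 bytes.

430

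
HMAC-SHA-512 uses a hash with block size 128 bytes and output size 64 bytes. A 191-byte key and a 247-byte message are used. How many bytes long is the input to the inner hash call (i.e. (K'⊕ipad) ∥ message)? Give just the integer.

Key is 191 > 128 bytes, so it is hashed to 64 bytes then zero-padded to 128: |K'| = 128.
Inner input = (K'⊕ipad) ∥ m → 128 + 247 = 375 bytes.

375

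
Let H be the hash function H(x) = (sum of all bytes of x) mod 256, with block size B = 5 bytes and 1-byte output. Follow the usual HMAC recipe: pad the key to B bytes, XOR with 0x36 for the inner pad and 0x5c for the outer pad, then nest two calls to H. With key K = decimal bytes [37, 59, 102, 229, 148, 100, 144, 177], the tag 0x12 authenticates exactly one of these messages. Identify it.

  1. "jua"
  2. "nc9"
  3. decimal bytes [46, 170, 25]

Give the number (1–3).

Key decimal bytes [37, 59, 102, 229, 148, 100, 144, 177] = 25 3b 66 e5 94 64 90 b1 is 8 bytes > B = 5, so hash it first: H(key) = e4, then zero-pad to 5 bytes: K' = e4 00 00 00 00.
K' ⊕ ipad = d2 36 36 36 36; K' ⊕ opad = b8 5c 5c 5c 5c.
m1: inner = H(d2 36 36 36 36 6a 75 61) = ea; tag = H(b8 5c 5c 5c 5c ea) = 12 ← matches
m2: inner = H(d2 36 36 36 36 6e 63 39) = b4; tag = H(b8 5c 5c 5c 5c b4) = dc
m3: inner = H(d2 36 36 36 36 2e aa 19) = 9b; tag = H(b8 5c 5c 5c 5c 9b) = c3

1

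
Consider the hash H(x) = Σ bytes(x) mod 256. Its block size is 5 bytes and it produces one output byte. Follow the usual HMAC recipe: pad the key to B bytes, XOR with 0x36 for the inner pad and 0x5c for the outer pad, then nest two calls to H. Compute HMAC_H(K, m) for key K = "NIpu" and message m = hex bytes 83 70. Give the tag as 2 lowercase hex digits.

Key "NIpu" = 4e 49 70 75 is 4 bytes ≤ B = 5; zero-pad to 5 bytes: K' = 4e 49 70 75 00.
K' ⊕ ipad = 78 7f 46 43 36.  K' ⊕ opad = 12 15 2c 29 5c.
Inner input = (K'⊕ipad) ∥ m = 78 7f 46 43 36 ∥ 83 70.
Inner hash: sum = 120+127+70+67+54+131+112 = 681; mod 256 = 169 → a9.
Outer input = (K'⊕opad) ∥ inner = 12 15 2c 29 5c ∥ a9.
Outer hash (tag): sum = 18+21+44+41+92+169 = 385; mod 256 = 129 → 81.

81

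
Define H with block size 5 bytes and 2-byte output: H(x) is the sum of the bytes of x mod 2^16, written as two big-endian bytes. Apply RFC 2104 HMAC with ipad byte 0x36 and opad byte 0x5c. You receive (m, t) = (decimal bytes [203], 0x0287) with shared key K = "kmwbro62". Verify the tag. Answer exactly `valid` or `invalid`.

Key "kmwbro62" = 6b 6d 77 62 72 6f 36 32 is 8 bytes > B = 5, so hash it first: H(key) = 02 fa, then zero-pad to 5 bytes: K' = 02 fa 00 00 00.
K' ⊕ ipad = 34 cc 36 36 36; K' ⊕ opad = 5e a6 5c 5c 5c.
Inner hash: sum = 52+204+54+54+54+203 = 621 → 02 6d.
Outer hash (recomputed tag): sum = 94+166+92+92+92+2+109 = 647 → 02 87.
Recomputed tag = 0287; claimed = 0287 → match.

valid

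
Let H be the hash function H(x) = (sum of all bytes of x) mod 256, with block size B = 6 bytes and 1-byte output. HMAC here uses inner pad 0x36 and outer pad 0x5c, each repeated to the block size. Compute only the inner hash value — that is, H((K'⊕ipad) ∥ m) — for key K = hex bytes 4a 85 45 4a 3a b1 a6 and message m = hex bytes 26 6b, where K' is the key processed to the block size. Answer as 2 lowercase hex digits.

Key hex bytes 4a 85 45 4a 3a b1 a6 is 7 bytes > B = 6, so hash it first: H(key) = ef, then zero-pad to 6 bytes: K' = ef 00 00 00 00 00.
K' ⊕ ipad = d9 36 36 36 36 36.
Inner input = d9 36 36 36 36 36 ∥ 26 6b.
Inner hash: sum = 217+54+54+54+54+54+38+107 = 632; mod 256 = 120 → 78.

78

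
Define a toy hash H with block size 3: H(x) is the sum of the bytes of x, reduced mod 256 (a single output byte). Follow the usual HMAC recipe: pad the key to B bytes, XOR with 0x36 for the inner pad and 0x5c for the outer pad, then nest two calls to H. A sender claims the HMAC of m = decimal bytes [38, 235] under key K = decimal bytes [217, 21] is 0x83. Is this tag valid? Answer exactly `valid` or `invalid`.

valid

Key decimal bytes [217, 21] = d9 15 is 2 bytes ≤ B = 3; zero-pad to 3 bytes: K' = d9 15 00.
K' ⊕ ipad = ef 23 36; K' ⊕ opad = 85 49 5c.
Inner hash: sum = 239+35+54+38+235 = 601; mod 256 = 89 → 59.
Outer hash (recomputed tag): sum = 133+73+92+89 = 387; mod 256 = 131 → 83.
Recomputed tag = 83; claimed = 83 → match.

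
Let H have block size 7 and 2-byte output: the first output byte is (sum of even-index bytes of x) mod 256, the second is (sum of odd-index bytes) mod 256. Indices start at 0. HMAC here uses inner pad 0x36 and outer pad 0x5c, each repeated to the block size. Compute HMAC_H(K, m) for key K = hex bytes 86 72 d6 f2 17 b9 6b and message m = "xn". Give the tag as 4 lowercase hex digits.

Key hex bytes 86 72 d6 f2 17 b9 6b is exactly B = 7 bytes: K' = 86 72 d6 f2 17 b9 6b.
K' ⊕ ipad = b0 44 e0 c4 21 8f 5d.  K' ⊕ opad = da 2e 8a ae 4b e5 37.
Inner input = (K'⊕ipad) ∥ m = b0 44 e0 c4 21 8f 5d ∥ 78 6e.
Inner hash: even-index sum = 636 mod 256 = 124; odd-index sum = 527 mod 256 = 15 → 7c 0f.
Outer input = (K'⊕opad) ∥ inner = da 2e 8a ae 4b e5 37 ∥ 7c 0f.
Outer hash (tag): even-index sum = 501 mod 256 = 245; odd-index sum = 573 mod 256 = 61 → f5 3d.

f53d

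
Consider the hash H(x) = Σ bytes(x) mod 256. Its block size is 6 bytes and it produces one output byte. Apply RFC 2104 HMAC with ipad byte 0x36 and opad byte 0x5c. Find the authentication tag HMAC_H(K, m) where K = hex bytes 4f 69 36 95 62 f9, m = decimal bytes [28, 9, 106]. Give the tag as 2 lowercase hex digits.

Key hex bytes 4f 69 36 95 62 f9 is exactly B = 6 bytes: K' = 4f 69 36 95 62 f9.
K' ⊕ ipad = 79 5f 00 a3 54 cf.  K' ⊕ opad = 13 35 6a c9 3e a5.
Inner input = (K'⊕ipad) ∥ m = 79 5f 00 a3 54 cf ∥ 1c 09 6a.
Inner hash: sum = 121+95+0+163+84+207+28+9+106 = 813; mod 256 = 45 → 2d.
Outer input = (K'⊕opad) ∥ inner = 13 35 6a c9 3e a5 ∥ 2d.
Outer hash (tag): sum = 19+53+106+201+62+165+45 = 651; mod 256 = 139 → 8b.

8b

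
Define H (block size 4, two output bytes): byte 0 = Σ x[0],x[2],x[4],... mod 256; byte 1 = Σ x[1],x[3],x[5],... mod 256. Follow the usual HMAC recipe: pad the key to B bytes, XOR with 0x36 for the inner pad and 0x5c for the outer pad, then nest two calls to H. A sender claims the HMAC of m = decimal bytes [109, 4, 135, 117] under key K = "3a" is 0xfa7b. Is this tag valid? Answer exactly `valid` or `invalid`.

Key "3a" = 33 61 is 2 bytes ≤ B = 4; zero-pad to 4 bytes: K' = 33 61 00 00.
K' ⊕ ipad = 05 57 36 36; K' ⊕ opad = 6f 3d 5c 5c.
Inner hash: even-index sum = 303 mod 256 = 47; odd-index sum = 262 mod 256 = 6 → 2f 06.
Outer hash (recomputed tag): even-index sum = 250 mod 256 = 250; odd-index sum = 159 mod 256 = 159 → fa 9f.
Recomputed tag = fa9f; claimed = fa7b → mismatch.

invalid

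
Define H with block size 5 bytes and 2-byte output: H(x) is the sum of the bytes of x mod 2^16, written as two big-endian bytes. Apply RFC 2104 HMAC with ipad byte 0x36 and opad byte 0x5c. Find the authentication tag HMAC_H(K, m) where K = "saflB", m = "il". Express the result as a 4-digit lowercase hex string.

Key "saflB" = 73 61 66 6c 42 is exactly B = 5 bytes: K' = 73 61 66 6c 42.
K' ⊕ ipad = 45 57 50 5a 74.  K' ⊕ opad = 2f 3d 3a 30 1e.
Inner input = (K'⊕ipad) ∥ m = 45 57 50 5a 74 ∥ 69 6c.
Inner hash: sum = 69+87+80+90+116+105+108 = 655 → 02 8f.
Outer input = (K'⊕opad) ∥ inner = 2f 3d 3a 30 1e ∥ 02 8f.
Outer hash (tag): sum = 47+61+58+48+30+2+143 = 389 → 01 85.

0185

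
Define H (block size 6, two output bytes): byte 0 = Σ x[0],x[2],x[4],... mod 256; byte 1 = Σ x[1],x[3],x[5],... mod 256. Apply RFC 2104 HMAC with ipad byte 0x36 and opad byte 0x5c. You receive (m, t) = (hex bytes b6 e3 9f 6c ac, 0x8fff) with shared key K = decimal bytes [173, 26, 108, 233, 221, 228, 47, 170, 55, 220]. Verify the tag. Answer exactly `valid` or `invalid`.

valid

Key decimal bytes [173, 26, 108, 233, 221, 228, 47, 170, 55, 220] = ad 1a 6c e9 dd e4 2f aa 37 dc is 10 bytes > B = 6, so hash it first: H(key) = 5c 6d, then zero-pad to 6 bytes: K' = 5c 6d 00 00 00 00.
K' ⊕ ipad = 6a 5b 36 36 36 36; K' ⊕ opad = 00 31 5c 5c 5c 5c.
Inner hash: even-index sum = 727 mod 256 = 215; odd-index sum = 534 mod 256 = 22 → d7 16.
Outer hash (recomputed tag): even-index sum = 399 mod 256 = 143; odd-index sum = 255 mod 256 = 255 → 8f ff.
Recomputed tag = 8fff; claimed = 8fff → match.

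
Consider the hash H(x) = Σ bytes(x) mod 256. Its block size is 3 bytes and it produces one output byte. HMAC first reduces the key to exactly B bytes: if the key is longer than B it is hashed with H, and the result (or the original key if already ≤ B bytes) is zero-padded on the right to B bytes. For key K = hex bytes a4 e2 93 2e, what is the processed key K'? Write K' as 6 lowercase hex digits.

|K| = 4 > B = 3, so first hash the key.
H(K): sum = 164+226+147+46 = 583; mod 256 = 71 → 47.
Zero-pad H(K) = 47 to 3 bytes: K' = 47 00 00.

470000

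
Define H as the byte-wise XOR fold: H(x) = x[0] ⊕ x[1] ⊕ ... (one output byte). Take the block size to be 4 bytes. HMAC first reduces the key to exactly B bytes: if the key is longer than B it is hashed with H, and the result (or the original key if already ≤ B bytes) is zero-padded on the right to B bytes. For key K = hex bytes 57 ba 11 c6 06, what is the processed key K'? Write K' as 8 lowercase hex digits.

|K| = 5 > B = 4, so first hash the key.
H(K): XOR 57⊕ba⊕11⊕c6⊕06 = 3c.
Zero-pad H(K) = 3c to 4 bytes: K' = 3c 00 00 00.

3c000000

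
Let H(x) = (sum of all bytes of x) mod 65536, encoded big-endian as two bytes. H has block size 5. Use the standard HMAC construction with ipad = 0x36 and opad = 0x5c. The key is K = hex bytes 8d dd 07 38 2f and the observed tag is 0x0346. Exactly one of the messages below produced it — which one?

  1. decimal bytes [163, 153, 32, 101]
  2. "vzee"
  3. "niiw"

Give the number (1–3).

Key hex bytes 8d dd 07 38 2f is exactly B = 5 bytes: K' = 8d dd 07 38 2f.
K' ⊕ ipad = bb eb 31 0e 19; K' ⊕ opad = d1 81 5b 64 73.
m1: inner = H(bb eb 31 0e 19 a3 99 20 65) = 03 bf; tag = H(d1 81 5b 64 73 03 bf) = 0346 ← matches
m2: inner = H(bb eb 31 0e 19 76 7a 65 65) = 03 b8; tag = H(d1 81 5b 64 73 03 b8) = 033f
m3: inner = H(bb eb 31 0e 19 6e 69 69 77) = 03 b5; tag = H(d1 81 5b 64 73 03 b5) = 033c

1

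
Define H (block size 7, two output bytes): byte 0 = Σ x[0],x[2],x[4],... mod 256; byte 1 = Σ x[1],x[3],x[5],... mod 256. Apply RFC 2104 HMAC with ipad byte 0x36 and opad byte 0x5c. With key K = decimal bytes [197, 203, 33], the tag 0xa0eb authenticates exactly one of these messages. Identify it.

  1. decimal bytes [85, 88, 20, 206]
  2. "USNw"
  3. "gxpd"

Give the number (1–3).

Key decimal bytes [197, 203, 33] = c5 cb 21 is 3 bytes ≤ B = 7; zero-pad to 7 bytes: K' = c5 cb 21 00 00 00 00.
K' ⊕ ipad = f3 fd 17 36 36 36 36; K' ⊕ opad = 99 97 7d 5c 5c 5c 5c.
m1: inner = H(f3 fd 17 36 36 36 36 55 58 14 ce) = 9c d2; tag = H(99 97 7d 5c 5c 5c 5c 9c d2) = a0eb ← matches
m2: inner = H(f3 fd 17 36 36 36 36 55 53 4e 77) = 40 0c; tag = H(99 97 7d 5c 5c 5c 5c 40 0c) = da8f
m3: inner = H(f3 fd 17 36 36 36 36 67 78 70 64) = 52 40; tag = H(99 97 7d 5c 5c 5c 5c 52 40) = 0ea1

1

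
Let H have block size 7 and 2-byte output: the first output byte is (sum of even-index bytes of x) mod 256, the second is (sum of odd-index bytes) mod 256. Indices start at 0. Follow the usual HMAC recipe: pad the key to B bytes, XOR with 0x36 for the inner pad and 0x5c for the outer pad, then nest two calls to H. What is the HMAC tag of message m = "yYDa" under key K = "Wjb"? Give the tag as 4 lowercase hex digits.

86c9

Key "Wjb" = 57 6a 62 is 3 bytes ≤ B = 7; zero-pad to 7 bytes: K' = 57 6a 62 00 00 00 00.
K' ⊕ ipad = 61 5c 54 36 36 36 36.  K' ⊕ opad = 0b 36 3e 5c 5c 5c 5c.
Inner input = (K'⊕ipad) ∥ m = 61 5c 54 36 36 36 36 ∥ 79 59 44 61.
Inner hash: even-index sum = 475 mod 256 = 219; odd-index sum = 389 mod 256 = 133 → db 85.
Outer input = (K'⊕opad) ∥ inner = 0b 36 3e 5c 5c 5c 5c ∥ db 85.
Outer hash (tag): even-index sum = 390 mod 256 = 134; odd-index sum = 457 mod 256 = 201 → 86 c9.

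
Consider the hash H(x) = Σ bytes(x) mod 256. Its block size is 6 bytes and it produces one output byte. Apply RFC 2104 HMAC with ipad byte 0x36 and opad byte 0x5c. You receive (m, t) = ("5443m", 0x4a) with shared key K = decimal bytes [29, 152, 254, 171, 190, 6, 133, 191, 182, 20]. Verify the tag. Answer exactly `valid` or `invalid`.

Key decimal bytes [29, 152, 254, 171, 190, 6, 133, 191, 182, 20] = 1d 98 fe ab be 06 85 bf b6 14 is 10 bytes > B = 6, so hash it first: H(key) = 30, then zero-pad to 6 bytes: K' = 30 00 00 00 00 00.
K' ⊕ ipad = 06 36 36 36 36 36; K' ⊕ opad = 6c 5c 5c 5c 5c 5c.
Inner hash: sum = 6+54+54+54+54+54+53+52+52+51+109 = 593; mod 256 = 81 → 51.
Outer hash (recomputed tag): sum = 108+92+92+92+92+92+81 = 649; mod 256 = 137 → 89.
Recomputed tag = 89; claimed = 4a → mismatch.

invalid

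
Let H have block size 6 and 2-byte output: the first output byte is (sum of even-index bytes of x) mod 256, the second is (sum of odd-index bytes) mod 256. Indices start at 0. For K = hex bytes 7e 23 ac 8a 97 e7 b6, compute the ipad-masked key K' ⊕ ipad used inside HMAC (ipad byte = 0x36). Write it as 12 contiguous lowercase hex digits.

Key hex bytes 7e 23 ac 8a 97 e7 b6 is 7 bytes > B = 6, so hash it first: H(key) = 77 94, then zero-pad to 6 bytes: K' = 77 94 00 00 00 00.
XOR each byte with 0x36: 77⊕36=41, 94⊕36=a2, 00⊕36=36, 00⊕36=36, 00⊕36=36, 00⊕36=36.

41a236363636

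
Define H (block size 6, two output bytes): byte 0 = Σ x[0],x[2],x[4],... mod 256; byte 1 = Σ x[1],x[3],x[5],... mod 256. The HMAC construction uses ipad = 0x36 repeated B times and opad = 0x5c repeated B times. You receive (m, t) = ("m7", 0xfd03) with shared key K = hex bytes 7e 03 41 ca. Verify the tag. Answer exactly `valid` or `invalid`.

Key hex bytes 7e 03 41 ca is 4 bytes ≤ B = 6; zero-pad to 6 bytes: K' = 7e 03 41 ca 00 00.
K' ⊕ ipad = 48 35 77 fc 36 36; K' ⊕ opad = 22 5f 1d 96 5c 5c.
Inner hash: even-index sum = 354 mod 256 = 98; odd-index sum = 414 mod 256 = 158 → 62 9e.
Outer hash (recomputed tag): even-index sum = 253 mod 256 = 253; odd-index sum = 495 mod 256 = 239 → fd ef.
Recomputed tag = fdef; claimed = fd03 → mismatch.

invalid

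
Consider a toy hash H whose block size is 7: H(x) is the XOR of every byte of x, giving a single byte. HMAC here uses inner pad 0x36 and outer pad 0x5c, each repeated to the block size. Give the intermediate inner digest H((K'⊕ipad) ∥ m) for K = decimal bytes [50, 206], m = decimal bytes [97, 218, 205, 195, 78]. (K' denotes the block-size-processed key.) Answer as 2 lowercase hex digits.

Key decimal bytes [50, 206] = 32 ce is 2 bytes ≤ B = 7; zero-pad to 7 bytes: K' = 32 ce 00 00 00 00 00.
K' ⊕ ipad = 04 f8 36 36 36 36 36.
Inner input = 04 f8 36 36 36 36 36 ∥ 61 da cd c3 4e.
Inner hash: XOR 04⊕f8⊕36⊕36⊕36⊕36⊕36⊕61⊕da⊕cd⊕c3⊕4e = 31.

31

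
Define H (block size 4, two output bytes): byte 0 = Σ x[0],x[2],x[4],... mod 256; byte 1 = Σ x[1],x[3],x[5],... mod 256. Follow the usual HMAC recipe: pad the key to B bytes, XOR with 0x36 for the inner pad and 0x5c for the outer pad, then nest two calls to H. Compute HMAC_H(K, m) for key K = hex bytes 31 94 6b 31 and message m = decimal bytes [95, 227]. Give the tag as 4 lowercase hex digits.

Key hex bytes 31 94 6b 31 is exactly B = 4 bytes: K' = 31 94 6b 31.
K' ⊕ ipad = 07 a2 5d 07.  K' ⊕ opad = 6d c8 37 6d.
Inner input = (K'⊕ipad) ∥ m = 07 a2 5d 07 ∥ 5f e3.
Inner hash: even-index sum = 195 mod 256 = 195; odd-index sum = 396 mod 256 = 140 → c3 8c.
Outer input = (K'⊕opad) ∥ inner = 6d c8 37 6d ∥ c3 8c.
Outer hash (tag): even-index sum = 359 mod 256 = 103; odd-index sum = 449 mod 256 = 193 → 67 c1.

67c1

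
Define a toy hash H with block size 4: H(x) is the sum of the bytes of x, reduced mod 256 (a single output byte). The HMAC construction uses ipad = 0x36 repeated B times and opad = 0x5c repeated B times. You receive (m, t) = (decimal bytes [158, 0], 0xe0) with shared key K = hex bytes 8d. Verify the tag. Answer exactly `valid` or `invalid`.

valid

Key hex bytes 8d is 1 byte ≤ B = 4; zero-pad to 4 bytes: K' = 8d 00 00 00.
K' ⊕ ipad = bb 36 36 36; K' ⊕ opad = d1 5c 5c 5c.
Inner hash: sum = 187+54+54+54+158+0 = 507; mod 256 = 251 → fb.
Outer hash (recomputed tag): sum = 209+92+92+92+251 = 736; mod 256 = 224 → e0.
Recomputed tag = e0; claimed = e0 → match.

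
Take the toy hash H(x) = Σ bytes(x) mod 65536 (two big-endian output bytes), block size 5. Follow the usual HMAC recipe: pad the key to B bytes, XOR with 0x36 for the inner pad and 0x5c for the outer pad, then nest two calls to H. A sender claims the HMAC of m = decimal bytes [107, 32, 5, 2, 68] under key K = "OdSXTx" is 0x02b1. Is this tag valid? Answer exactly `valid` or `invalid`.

valid

Key "OdSXTx" = 4f 64 53 58 54 78 is 6 bytes > B = 5, so hash it first: H(key) = 02 2a, then zero-pad to 5 bytes: K' = 02 2a 00 00 00.
K' ⊕ ipad = 34 1c 36 36 36; K' ⊕ opad = 5e 76 5c 5c 5c.
Inner hash: sum = 52+28+54+54+54+107+32+5+2+68 = 456 → 01 c8.
Outer hash (recomputed tag): sum = 94+118+92+92+92+1+200 = 689 → 02 b1.
Recomputed tag = 02b1; claimed = 02b1 → match.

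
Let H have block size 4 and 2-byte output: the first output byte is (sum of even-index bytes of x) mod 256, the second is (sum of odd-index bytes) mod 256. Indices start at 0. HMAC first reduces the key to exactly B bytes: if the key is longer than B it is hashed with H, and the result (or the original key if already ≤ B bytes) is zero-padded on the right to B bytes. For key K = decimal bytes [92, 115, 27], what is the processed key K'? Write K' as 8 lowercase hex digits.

5c731b00

Key decimal bytes [92, 115, 27] = 5c 73 1b is 3 bytes ≤ B = 4; zero-pad to 4 bytes: K' = 5c 73 1b 00.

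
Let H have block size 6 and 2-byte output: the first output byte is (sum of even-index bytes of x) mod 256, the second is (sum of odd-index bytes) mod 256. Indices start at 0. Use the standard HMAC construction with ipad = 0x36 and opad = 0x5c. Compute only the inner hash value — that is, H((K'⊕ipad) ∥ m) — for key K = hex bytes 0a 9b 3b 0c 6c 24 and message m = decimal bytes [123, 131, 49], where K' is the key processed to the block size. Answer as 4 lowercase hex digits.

4f7c

Key hex bytes 0a 9b 3b 0c 6c 24 is exactly B = 6 bytes: K' = 0a 9b 3b 0c 6c 24.
K' ⊕ ipad = 3c ad 0d 3a 5a 12.
Inner input = 3c ad 0d 3a 5a 12 ∥ 7b 83 31.
Inner hash: even-index sum = 335 mod 256 = 79; odd-index sum = 380 mod 256 = 124 → 4f 7c.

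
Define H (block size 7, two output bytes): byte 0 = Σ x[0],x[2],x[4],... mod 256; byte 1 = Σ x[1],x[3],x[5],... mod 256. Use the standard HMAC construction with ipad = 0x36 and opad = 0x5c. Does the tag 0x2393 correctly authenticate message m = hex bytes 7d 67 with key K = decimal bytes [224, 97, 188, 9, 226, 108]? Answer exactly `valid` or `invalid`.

Key decimal bytes [224, 97, 188, 9, 226, 108] = e0 61 bc 09 e2 6c is 6 bytes ≤ B = 7; zero-pad to 7 bytes: K' = e0 61 bc 09 e2 6c 00.
K' ⊕ ipad = d6 57 8a 3f d4 5a 36; K' ⊕ opad = bc 3d e0 55 be 30 5c.
Inner hash: even-index sum = 721 mod 256 = 209; odd-index sum = 365 mod 256 = 109 → d1 6d.
Outer hash (recomputed tag): even-index sum = 803 mod 256 = 35; odd-index sum = 403 mod 256 = 147 → 23 93.
Recomputed tag = 2393; claimed = 2393 → match.

valid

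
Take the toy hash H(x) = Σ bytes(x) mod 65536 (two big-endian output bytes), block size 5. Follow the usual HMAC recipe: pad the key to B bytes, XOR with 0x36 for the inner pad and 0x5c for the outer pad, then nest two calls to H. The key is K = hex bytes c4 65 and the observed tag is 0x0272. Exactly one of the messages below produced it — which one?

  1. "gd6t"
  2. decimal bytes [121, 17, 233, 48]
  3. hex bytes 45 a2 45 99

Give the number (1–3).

2

Key hex bytes c4 65 is 2 bytes ≤ B = 5; zero-pad to 5 bytes: K' = c4 65 00 00 00.
K' ⊕ ipad = f2 53 36 36 36; K' ⊕ opad = 98 39 5c 5c 5c.
m1: inner = H(f2 53 36 36 36 67 64 36 74) = 03 5c; tag = H(98 39 5c 5c 5c 03 5c) = 0244
m2: inner = H(f2 53 36 36 36 79 11 e9 30) = 03 8a; tag = H(98 39 5c 5c 5c 03 8a) = 0272 ← matches
m3: inner = H(f2 53 36 36 36 45 a2 45 99) = 03 ac; tag = H(98 39 5c 5c 5c 03 ac) = 0294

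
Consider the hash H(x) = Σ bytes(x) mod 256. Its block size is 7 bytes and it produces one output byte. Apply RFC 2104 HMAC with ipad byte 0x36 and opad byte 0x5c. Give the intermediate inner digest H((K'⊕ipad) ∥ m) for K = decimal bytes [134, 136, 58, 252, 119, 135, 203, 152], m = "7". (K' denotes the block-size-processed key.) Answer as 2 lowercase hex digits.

Key decimal bytes [134, 136, 58, 252, 119, 135, 203, 152] = 86 88 3a fc 77 87 cb 98 is 8 bytes > B = 7, so hash it first: H(key) = a5, then zero-pad to 7 bytes: K' = a5 00 00 00 00 00 00.
K' ⊕ ipad = 93 36 36 36 36 36 36.
Inner input = 93 36 36 36 36 36 36 ∥ 37.
Inner hash: sum = 147+54+54+54+54+54+54+55 = 526; mod 256 = 14 → 0e.

0e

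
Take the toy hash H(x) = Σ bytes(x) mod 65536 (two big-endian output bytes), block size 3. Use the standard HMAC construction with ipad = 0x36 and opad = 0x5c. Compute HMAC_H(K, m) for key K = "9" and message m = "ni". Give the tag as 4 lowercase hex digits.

0170

Key "9" = 39 is 1 byte ≤ B = 3; zero-pad to 3 bytes: K' = 39 00 00.
K' ⊕ ipad = 0f 36 36.  K' ⊕ opad = 65 5c 5c.
Inner input = (K'⊕ipad) ∥ m = 0f 36 36 ∥ 6e 69.
Inner hash: sum = 15+54+54+110+105 = 338 → 01 52.
Outer input = (K'⊕opad) ∥ inner = 65 5c 5c ∥ 01 52.
Outer hash (tag): sum = 101+92+92+1+82 = 368 → 01 70.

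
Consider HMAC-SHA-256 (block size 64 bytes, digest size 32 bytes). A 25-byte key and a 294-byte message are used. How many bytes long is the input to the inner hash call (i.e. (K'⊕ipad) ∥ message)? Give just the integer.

Key is 25 ≤ 64 bytes, zero-padded: |K'| = 64.
Inner input = (K'⊕ipad) ∥ m → 64 + 294 = 358 bytes.

358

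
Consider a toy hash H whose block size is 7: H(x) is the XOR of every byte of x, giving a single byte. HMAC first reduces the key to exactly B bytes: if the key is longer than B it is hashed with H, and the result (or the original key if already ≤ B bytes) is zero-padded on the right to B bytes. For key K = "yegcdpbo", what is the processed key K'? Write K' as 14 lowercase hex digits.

|K| = 8 > B = 7, so first hash the key.
H(K): XOR 79⊕65⊕67⊕63⊕64⊕70⊕62⊕6f = 01.
Zero-pad H(K) = 01 to 7 bytes: K' = 01 00 00 00 00 00 00.

01000000000000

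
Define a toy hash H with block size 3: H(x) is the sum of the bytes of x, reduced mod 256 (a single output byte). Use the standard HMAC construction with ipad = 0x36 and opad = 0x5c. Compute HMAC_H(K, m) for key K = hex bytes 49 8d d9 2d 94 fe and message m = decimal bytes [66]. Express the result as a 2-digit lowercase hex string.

f0

Key hex bytes 49 8d d9 2d 94 fe is 6 bytes > B = 3, so hash it first: H(key) = 6e, then zero-pad to 3 bytes: K' = 6e 00 00.
K' ⊕ ipad = 58 36 36.  K' ⊕ opad = 32 5c 5c.
Inner input = (K'⊕ipad) ∥ m = 58 36 36 ∥ 42.
Inner hash: sum = 88+54+54+66 = 262; mod 256 = 6 → 06.
Outer input = (K'⊕opad) ∥ inner = 32 5c 5c ∥ 06.
Outer hash (tag): sum = 50+92+92+6 = 240 → f0.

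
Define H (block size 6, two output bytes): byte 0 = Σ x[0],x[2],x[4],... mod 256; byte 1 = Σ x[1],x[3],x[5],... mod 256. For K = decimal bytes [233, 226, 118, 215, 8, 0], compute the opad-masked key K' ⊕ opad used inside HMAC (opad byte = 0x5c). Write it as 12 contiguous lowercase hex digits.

b5be2a8b545c

Key decimal bytes [233, 226, 118, 215, 8, 0] = e9 e2 76 d7 08 00 is exactly B = 6 bytes: K' = e9 e2 76 d7 08 00.
XOR each byte with 0x5c: e9⊕5c=b5, e2⊕5c=be, 76⊕5c=2a, d7⊕5c=8b, 08⊕5c=54, 00⊕5c=5c.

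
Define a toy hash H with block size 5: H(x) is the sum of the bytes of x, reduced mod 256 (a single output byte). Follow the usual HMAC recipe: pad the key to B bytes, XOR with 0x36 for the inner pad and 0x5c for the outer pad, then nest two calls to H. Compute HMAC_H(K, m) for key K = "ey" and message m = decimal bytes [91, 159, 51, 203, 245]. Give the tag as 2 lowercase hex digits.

Key "ey" = 65 79 is 2 bytes ≤ B = 5; zero-pad to 5 bytes: K' = 65 79 00 00 00.
K' ⊕ ipad = 53 4f 36 36 36.  K' ⊕ opad = 39 25 5c 5c 5c.
Inner input = (K'⊕ipad) ∥ m = 53 4f 36 36 36 ∥ 5b 9f 33 cb f5.
Inner hash: sum = 83+79+54+54+54+91+159+51+203+245 = 1073; mod 256 = 49 → 31.
Outer input = (K'⊕opad) ∥ inner = 39 25 5c 5c 5c ∥ 31.
Outer hash (tag): sum = 57+37+92+92+92+49 = 419; mod 256 = 163 → a3.

a3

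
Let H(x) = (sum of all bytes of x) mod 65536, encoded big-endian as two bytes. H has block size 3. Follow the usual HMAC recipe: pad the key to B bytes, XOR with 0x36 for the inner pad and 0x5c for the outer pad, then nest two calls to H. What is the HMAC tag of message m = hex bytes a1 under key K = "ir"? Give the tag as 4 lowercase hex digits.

Key "ir" = 69 72 is 2 bytes ≤ B = 3; zero-pad to 3 bytes: K' = 69 72 00.
K' ⊕ ipad = 5f 44 36.  K' ⊕ opad = 35 2e 5c.
Inner input = (K'⊕ipad) ∥ m = 5f 44 36 ∥ a1.
Inner hash: sum = 95+68+54+161 = 378 → 01 7a.
Outer input = (K'⊕opad) ∥ inner = 35 2e 5c ∥ 01 7a.
Outer hash (tag): sum = 53+46+92+1+122 = 314 → 01 3a.

013a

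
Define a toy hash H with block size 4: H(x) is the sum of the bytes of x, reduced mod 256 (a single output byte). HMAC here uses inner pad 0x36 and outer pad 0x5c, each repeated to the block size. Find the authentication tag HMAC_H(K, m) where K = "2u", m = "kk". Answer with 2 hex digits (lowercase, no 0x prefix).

Key "2u" = 32 75 is 2 bytes ≤ B = 4; zero-pad to 4 bytes: K' = 32 75 00 00.
K' ⊕ ipad = 04 43 36 36.  K' ⊕ opad = 6e 29 5c 5c.
Inner input = (K'⊕ipad) ∥ m = 04 43 36 36 ∥ 6b 6b.
Inner hash: sum = 4+67+54+54+107+107 = 393; mod 256 = 137 → 89.
Outer input = (K'⊕opad) ∥ inner = 6e 29 5c 5c ∥ 89.
Outer hash (tag): sum = 110+41+92+92+137 = 472; mod 256 = 216 → d8.

d8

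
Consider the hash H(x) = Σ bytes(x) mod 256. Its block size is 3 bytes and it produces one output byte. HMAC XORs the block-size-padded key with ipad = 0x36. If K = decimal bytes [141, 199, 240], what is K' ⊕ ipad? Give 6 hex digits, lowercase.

bbf1c6

Key decimal bytes [141, 199, 240] = 8d c7 f0 is exactly B = 3 bytes: K' = 8d c7 f0.
XOR each byte with 0x36: 8d⊕36=bb, c7⊕36=f1, f0⊕36=c6.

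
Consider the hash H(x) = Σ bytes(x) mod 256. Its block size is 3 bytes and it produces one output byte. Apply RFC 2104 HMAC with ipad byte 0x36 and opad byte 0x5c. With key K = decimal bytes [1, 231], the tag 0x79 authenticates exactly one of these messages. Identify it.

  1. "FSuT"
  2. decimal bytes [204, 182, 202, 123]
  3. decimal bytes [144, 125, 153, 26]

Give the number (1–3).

Key decimal bytes [1, 231] = 01 e7 is 2 bytes ≤ B = 3; zero-pad to 3 bytes: K' = 01 e7 00.
K' ⊕ ipad = 37 d1 36; K' ⊕ opad = 5d bb 5c.
m1: inner = H(37 d1 36 46 53 75 54) = a0; tag = H(5d bb 5c a0) = 14
m2: inner = H(37 d1 36 cc b6 ca 7b) = 05; tag = H(5d bb 5c 05) = 79 ← matches
m3: inner = H(37 d1 36 90 7d 99 1a) = fe; tag = H(5d bb 5c fe) = 72

2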